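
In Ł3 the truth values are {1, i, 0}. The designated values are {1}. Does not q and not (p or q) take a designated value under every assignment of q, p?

No

Countermodel: q=1, p=1 gives 0, which is not designated.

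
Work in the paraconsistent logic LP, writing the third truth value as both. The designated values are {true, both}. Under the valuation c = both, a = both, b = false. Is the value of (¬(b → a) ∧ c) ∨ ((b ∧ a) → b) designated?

Yes

b → a = false → both = true
¬(b → a) = ¬true = false
¬(b → a) ∧ c = false ∧ both = false
b ∧ a = false ∧ both = false
(b ∧ a) → b = false → false = true
(¬(b → a) ∧ c) ∨ ((b ∧ a) → b) = false ∨ true = true
true ∈ {true, both}.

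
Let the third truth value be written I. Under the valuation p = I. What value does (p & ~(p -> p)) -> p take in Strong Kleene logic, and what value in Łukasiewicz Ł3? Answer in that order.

In Strong Kleene logic: p -> p = I -> I = I  [~I | I]
~(p -> p) = ~I = I
p & ~(p -> p) = I & I = I
(p & ~(p -> p)) -> p = I -> I = I
In Łukasiewicz Ł3: p -> p = I -> I = ⊤
~(p -> p) = ~⊤ = ⊥
p & ~(p -> p) = I & ⊥ = ⊥
(p & ~(p -> p)) -> p = ⊥ -> I = ⊤
They differ because Strong Kleene logic and Łukasiewicz Ł3 treat I differently under implication.

I; ⊤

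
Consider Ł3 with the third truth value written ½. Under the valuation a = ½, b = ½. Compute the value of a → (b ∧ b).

b ∧ b = ½ ∧ ½ = ½
a → (b ∧ b) = ½ → ½ = T  [min(1, 1−½+½)]

T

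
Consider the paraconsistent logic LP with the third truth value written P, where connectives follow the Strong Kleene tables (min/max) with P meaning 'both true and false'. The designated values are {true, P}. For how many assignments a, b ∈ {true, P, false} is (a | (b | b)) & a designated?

6

Of the 9 assignments, 6 give a value in {true, P}.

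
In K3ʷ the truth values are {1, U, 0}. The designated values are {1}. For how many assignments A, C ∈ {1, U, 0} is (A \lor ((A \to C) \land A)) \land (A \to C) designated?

Designated under: (A=1, C=1).

1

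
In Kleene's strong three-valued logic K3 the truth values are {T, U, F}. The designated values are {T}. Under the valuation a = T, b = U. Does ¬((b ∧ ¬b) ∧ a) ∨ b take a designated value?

¬b = ¬U = U
b ∧ ¬b = U ∧ U = U
(b ∧ ¬b) ∧ a = U ∧ T = U
¬((b ∧ ¬b) ∧ a) = ¬U = U
¬((b ∧ ¬b) ∧ a) ∨ b = U ∨ U = U
U ∉ {T}.

No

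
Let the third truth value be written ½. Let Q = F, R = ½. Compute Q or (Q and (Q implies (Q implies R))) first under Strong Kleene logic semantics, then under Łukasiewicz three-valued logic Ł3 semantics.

In Strong Kleene logic: Q implies R = F implies ½ = T  [not F or ½]
Q implies (Q implies R) = F implies T = T
Q and (Q implies (Q implies R)) = F and T = F
Q or (Q and (Q implies (Q implies R))) = F or F = F
In Łukasiewicz three-valued logic Ł3: Q implies R = F implies ½ = T
Q implies (Q implies R) = F implies T = T
Q and (Q implies (Q implies R)) = F and T = F
Q or (Q and (Q implies (Q implies R))) = F or F = F

F; F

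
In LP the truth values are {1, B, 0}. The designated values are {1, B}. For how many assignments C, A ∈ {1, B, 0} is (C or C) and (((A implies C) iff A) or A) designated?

4

Designated under: (C=1, A=1); (C=1, A=B); (C=B, A=1); (C=B, A=B).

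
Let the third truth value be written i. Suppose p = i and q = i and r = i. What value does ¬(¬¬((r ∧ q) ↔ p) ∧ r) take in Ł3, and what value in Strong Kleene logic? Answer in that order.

In Ł3: r ∧ q = i ∧ i = i
(r ∧ q) ↔ p = i ↔ i = ⊤  [1 − |½−½|]
¬((r ∧ q) ↔ p) = ¬⊤ = ⊥
¬¬((r ∧ q) ↔ p) = ¬⊥ = ⊤
¬¬((r ∧ q) ↔ p) ∧ r = ⊤ ∧ i = i
¬(¬¬((r ∧ q) ↔ p) ∧ r) = ¬i = i
In Strong Kleene logic: r ∧ q = i ∧ i = i
(r ∧ q) ↔ p = i ↔ i = i
¬((r ∧ q) ↔ p) = ¬i = i
¬¬((r ∧ q) ↔ p) = ¬i = i
¬¬((r ∧ q) ↔ p) ∧ r = i ∧ i = i
¬(¬¬((r ∧ q) ↔ p) ∧ r) = ¬i = i

i; i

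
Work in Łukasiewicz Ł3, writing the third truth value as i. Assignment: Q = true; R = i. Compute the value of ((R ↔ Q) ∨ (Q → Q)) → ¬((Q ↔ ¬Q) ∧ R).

true

R ↔ Q = i ↔ true = i  [1 − |½−1|]
Q → Q = true → true = true
(R ↔ Q) ∨ (Q → Q) = i ∨ true = true
¬Q = ¬true = false
Q ↔ ¬Q = true ↔ false = false
(Q ↔ ¬Q) ∧ R = false ∧ i = false
¬((Q ↔ ¬Q) ∧ R) = ¬false = true
((R ↔ Q) ∨ (Q → Q)) → ¬((Q ↔ ¬Q) ∧ R) = true → true = true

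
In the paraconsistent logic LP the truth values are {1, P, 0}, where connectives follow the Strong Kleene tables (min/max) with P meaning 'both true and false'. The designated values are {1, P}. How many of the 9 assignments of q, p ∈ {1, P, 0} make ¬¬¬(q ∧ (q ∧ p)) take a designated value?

8

Of the 9 assignments, 8 give a value in {1, P}.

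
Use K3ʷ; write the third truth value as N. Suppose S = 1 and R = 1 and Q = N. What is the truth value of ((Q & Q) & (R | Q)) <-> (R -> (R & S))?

N

Q & Q = N & N = N
R | Q = 1 | N = N
(Q & Q) & (R | Q) = N & N = N
R & S = 1 & 1 = 1
R -> (R & S) = 1 -> 1 = 1
((Q & Q) & (R | Q)) <-> (R -> (R & S)) = N <-> 1 = N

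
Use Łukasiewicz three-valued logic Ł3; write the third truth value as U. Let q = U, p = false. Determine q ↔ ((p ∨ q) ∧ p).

p ∨ q = false ∨ U = U
(p ∨ q) ∧ p = U ∧ false = false
q ↔ ((p ∨ q) ∧ p) = U ↔ false = U  [1 − |½−0|]

U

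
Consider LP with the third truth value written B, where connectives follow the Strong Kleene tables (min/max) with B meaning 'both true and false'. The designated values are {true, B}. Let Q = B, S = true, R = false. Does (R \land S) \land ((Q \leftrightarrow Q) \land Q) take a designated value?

R \land S = false \land true = false
Q \leftrightarrow Q = B \leftrightarrow B = B
(Q \leftrightarrow Q) \land Q = B \land B = B
(R \land S) \land ((Q \leftrightarrow Q) \land Q) = false \land B = false
false ∉ {true, B}.

No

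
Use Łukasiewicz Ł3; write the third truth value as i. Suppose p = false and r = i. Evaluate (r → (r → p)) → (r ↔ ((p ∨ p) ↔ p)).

i

r → p = i → false = i  [min(1, 1−½+0)]
r → (r → p) = i → i = true
p ∨ p = false ∨ false = false
(p ∨ p) ↔ p = false ↔ false = true
r ↔ ((p ∨ p) ↔ p) = i ↔ true = i
(r → (r → p)) → (r ↔ ((p ∨ p) ↔ p)) = true → i = i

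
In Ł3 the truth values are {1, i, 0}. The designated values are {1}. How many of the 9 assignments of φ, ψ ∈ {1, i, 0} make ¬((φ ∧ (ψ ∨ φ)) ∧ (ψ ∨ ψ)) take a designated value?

Of the 9 assignments, 5 give a value in {1}.

5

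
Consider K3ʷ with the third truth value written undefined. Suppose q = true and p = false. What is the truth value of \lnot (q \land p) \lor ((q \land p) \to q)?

q \land p = true \land false = false
\lnot (q \land p) = \lnot false = true
q \land p = true \land false = false
(q \land p) \to q = false \to true = true
\lnot (q \land p) \lor ((q \land p) \to q) = true \lor true = true

true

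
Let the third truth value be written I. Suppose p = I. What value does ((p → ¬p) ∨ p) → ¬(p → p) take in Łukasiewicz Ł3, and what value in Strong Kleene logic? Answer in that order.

False; I

In Łukasiewicz Ł3: ¬p = ¬I = I
p → ¬p = I → I = True  [min(1, 1−½+½)]
(p → ¬p) ∨ p = True ∨ I = True
p → p = I → I = True
¬(p → p) = ¬True = False
((p → ¬p) ∨ p) → ¬(p → p) = True → False = False
In Strong Kleene logic: ¬p = ¬I = I
p → ¬p = I → I = I  [¬I ∨ I]
(p → ¬p) ∨ p = I ∨ I = I
p → p = I → I = I
¬(p → p) = ¬I = I
((p → ¬p) ∨ p) → ¬(p → p) = I → I = I
They differ because Łukasiewicz Ł3 and Strong Kleene logic treat I differently under implication.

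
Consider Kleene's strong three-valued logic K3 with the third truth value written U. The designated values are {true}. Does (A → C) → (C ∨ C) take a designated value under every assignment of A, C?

Countermodel: A=true, C=U gives U, which is not designated.

No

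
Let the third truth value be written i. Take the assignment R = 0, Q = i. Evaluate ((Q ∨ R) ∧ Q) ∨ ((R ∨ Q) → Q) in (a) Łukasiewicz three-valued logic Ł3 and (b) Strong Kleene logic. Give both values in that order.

In Łukasiewicz three-valued logic Ł3: Q ∨ R = i ∨ 0 = i
(Q ∨ R) ∧ Q = i ∧ i = i
R ∨ Q = 0 ∨ i = i
(R ∨ Q) → Q = i → i = 1  [min(1, 1−½+½)]
((Q ∨ R) ∧ Q) ∨ ((R ∨ Q) → Q) = i ∨ 1 = 1
In Strong Kleene logic: Q ∨ R = i ∨ 0 = i
(Q ∨ R) ∧ Q = i ∧ i = i
R ∨ Q = 0 ∨ i = i
(R ∨ Q) → Q = i → i = i
((Q ∨ R) ∧ Q) ∨ ((R ∨ Q) → Q) = i ∨ i = i
They differ because Łukasiewicz three-valued logic Ł3 and Strong Kleene logic treat i differently under implication.

1; i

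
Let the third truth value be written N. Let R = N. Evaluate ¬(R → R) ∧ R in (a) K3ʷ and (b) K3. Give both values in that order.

In K3ʷ: R → R = N → N = N
¬(R → R) = ¬N = N
¬(R → R) ∧ R = N ∧ N = N
In K3: R → R = N → N = N  [¬N ∨ N]
¬(R → R) = ¬N = N
¬(R → R) ∧ R = N ∧ N = N

N; N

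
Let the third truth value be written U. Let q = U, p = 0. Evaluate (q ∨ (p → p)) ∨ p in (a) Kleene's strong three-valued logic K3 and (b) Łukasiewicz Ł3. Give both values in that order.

In Kleene's strong three-valued logic K3: p → p = 0 → 0 = 1
q ∨ (p → p) = U ∨ 1 = 1
(q ∨ (p → p)) ∨ p = 1 ∨ 0 = 1
In Łukasiewicz Ł3: p → p = 0 → 0 = 1
q ∨ (p → p) = U ∨ 1 = 1
(q ∨ (p → p)) ∨ p = 1 ∨ 0 = 1

1; 1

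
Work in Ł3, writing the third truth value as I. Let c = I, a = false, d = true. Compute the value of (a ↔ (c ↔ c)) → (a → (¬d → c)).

true

c ↔ c = I ↔ I = true  [1 − |½−½|]
a ↔ (c ↔ c) = false ↔ true = false
¬d = ¬true = false
¬d → c = false → I = true
a → (¬d → c) = false → true = true
(a ↔ (c ↔ c)) → (a → (¬d → c)) = false → true = true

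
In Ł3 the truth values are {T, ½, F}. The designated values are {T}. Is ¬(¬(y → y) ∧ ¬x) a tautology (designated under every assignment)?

Every assignment of y, x over {T, ½, F} gives a value in {T}.
In particular, with y=½, x=½: ¬(¬(y → y) ∧ ¬x) = T.

Yes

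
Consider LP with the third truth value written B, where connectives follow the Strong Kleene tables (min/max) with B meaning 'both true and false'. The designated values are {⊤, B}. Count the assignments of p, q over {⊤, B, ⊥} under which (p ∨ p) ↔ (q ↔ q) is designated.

Of the 9 assignments, 7 give a value in {⊤, B}.

7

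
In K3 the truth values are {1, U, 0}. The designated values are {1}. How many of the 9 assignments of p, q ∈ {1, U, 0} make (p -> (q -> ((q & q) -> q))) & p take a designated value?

Designated under: (p=1, q=1); (p=1, q=0).

2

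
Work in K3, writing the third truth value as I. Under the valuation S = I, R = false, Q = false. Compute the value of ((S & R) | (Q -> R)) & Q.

false

S & R = I & false = false
Q -> R = false -> false = true
(S & R) | (Q -> R) = false | true = true
((S & R) | (Q -> R)) & Q = true & false = false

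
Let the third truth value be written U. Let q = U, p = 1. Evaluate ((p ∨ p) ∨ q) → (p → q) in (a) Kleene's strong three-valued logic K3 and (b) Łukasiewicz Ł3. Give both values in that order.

In Kleene's strong three-valued logic K3: p ∨ p = 1 ∨ 1 = 1
(p ∨ p) ∨ q = 1 ∨ U = 1
p → q = 1 → U = U
((p ∨ p) ∨ q) → (p → q) = 1 → U = U
In Łukasiewicz Ł3: p ∨ p = 1 ∨ 1 = 1
(p ∨ p) ∨ q = 1 ∨ U = 1
p → q = 1 → U = U
((p ∨ p) ∨ q) → (p → q) = 1 → U = U

U; U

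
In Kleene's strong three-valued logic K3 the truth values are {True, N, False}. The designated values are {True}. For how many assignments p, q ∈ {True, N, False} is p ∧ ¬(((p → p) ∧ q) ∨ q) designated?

Designated under: (p=True, q=False).

1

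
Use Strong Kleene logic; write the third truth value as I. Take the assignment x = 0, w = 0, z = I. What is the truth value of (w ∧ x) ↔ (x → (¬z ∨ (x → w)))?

w ∧ x = 0 ∧ 0 = 0
¬z = ¬I = I
x → w = 0 → 0 = 1
¬z ∨ (x → w) = I ∨ 1 = 1
x → (¬z ∨ (x → w)) = 0 → 1 = 1
(w ∧ x) ↔ (x → (¬z ∨ (x → w))) = 0 ↔ 1 = 0

0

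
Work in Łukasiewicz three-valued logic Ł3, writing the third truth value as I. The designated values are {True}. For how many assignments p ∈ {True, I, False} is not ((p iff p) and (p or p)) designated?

p=True: False ·
p=I: I ·
p=False: True ✓

1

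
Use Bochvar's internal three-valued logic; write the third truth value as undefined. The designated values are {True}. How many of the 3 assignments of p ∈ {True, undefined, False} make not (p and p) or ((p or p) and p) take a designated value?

p=True: True ✓
p=undefined: undefined ·
p=False: True ✓

2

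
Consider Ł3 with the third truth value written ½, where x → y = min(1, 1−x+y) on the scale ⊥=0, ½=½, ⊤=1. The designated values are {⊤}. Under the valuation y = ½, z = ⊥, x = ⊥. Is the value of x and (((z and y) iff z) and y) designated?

No

z and y = ⊥ and ½ = ⊥
(z and y) iff z = ⊥ iff ⊥ = ⊤
((z and y) iff z) and y = ⊤ and ½ = ½
x and (((z and y) iff z) and y) = ⊥ and ½ = ⊥
⊥ ∉ {⊤}.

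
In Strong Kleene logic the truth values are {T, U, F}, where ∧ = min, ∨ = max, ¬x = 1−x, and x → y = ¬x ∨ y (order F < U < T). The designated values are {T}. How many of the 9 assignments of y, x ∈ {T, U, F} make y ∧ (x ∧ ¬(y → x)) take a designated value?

0

Of the 9 assignments, 0 give a value in {T}.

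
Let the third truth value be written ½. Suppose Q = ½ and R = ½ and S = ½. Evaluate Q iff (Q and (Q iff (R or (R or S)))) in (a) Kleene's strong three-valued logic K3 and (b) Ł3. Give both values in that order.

½; true

In Kleene's strong three-valued logic K3: R or S = ½ or ½ = ½
R or (R or S) = ½ or ½ = ½
Q iff (R or (R or S)) = ½ iff ½ = ½
Q and (Q iff (R or (R or S))) = ½ and ½ = ½
Q iff (Q and (Q iff (R or (R or S)))) = ½ iff ½ = ½
In Ł3: R or S = ½ or ½ = ½
R or (R or S) = ½ or ½ = ½
Q iff (R or (R or S)) = ½ iff ½ = true  [1 − |½−½|]
Q and (Q iff (R or (R or S))) = ½ and true = ½
Q iff (Q and (Q iff (R or (R or S)))) = ½ iff ½ = true
They differ because Kleene's strong three-valued logic K3 and Ł3 treat ½ differently under implication.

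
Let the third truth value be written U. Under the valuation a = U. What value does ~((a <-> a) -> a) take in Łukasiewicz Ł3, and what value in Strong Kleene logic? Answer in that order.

In Łukasiewicz Ł3: a <-> a = U <-> U = True
(a <-> a) -> a = True -> U = U
~((a <-> a) -> a) = ~U = U
In Strong Kleene logic: a <-> a = U <-> U = U
(a <-> a) -> a = U -> U = U  [~U | U]
~((a <-> a) -> a) = ~U = U

U; U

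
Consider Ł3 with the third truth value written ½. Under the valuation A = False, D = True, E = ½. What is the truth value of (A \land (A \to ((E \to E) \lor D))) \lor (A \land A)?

E \to E = ½ \to ½ = True  [min(1, 1−½+½)]
(E \to E) \lor D = True \lor True = True
A \to ((E \to E) \lor D) = False \to True = True
A \land (A \to ((E \to E) \lor D)) = False \land True = False
A \land A = False \land False = False
(A \land (A \to ((E \to E) \lor D))) \lor (A \land A) = False \lor False = False

False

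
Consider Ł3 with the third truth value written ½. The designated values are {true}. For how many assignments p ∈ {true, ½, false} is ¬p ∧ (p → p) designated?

1

p=true: false ·
p=½: ½ ·
p=false: true ✓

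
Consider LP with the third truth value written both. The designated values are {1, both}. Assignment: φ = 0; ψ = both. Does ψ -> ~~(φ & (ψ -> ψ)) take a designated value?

ψ -> ψ = both -> both = both
φ & (ψ -> ψ) = 0 & both = 0
~(φ & (ψ -> ψ)) = ~0 = 1
~~(φ & (ψ -> ψ)) = ~1 = 0
ψ -> ~~(φ & (ψ -> ψ)) = both -> 0 = both
both ∈ {1, both}.

Yes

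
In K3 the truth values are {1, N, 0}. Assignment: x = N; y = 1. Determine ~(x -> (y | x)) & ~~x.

y | x = 1 | N = 1
x -> (y | x) = N -> 1 = 1
~(x -> (y | x)) = ~1 = 0
~x = ~N = N
~~x = ~N = N
~(x -> (y | x)) & ~~x = 0 & N = 0

0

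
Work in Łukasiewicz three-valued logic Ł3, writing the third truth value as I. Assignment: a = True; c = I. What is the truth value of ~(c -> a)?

c -> a = I -> True = True
~(c -> a) = ~True = False

False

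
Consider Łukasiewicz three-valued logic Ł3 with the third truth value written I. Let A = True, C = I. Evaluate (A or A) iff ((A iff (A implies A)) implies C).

I

A or A = True or True = True
A implies A = True implies True = True
A iff (A implies A) = True iff True = True
(A iff (A implies A)) implies C = True implies I = I
(A or A) iff ((A iff (A implies A)) implies C) = True iff I = I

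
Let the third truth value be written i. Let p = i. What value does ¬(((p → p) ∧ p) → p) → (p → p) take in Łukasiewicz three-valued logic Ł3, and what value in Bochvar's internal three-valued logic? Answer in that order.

In Łukasiewicz three-valued logic Ł3: p → p = i → i = 1  [min(1, 1−½+½)]
(p → p) ∧ p = 1 ∧ i = i
((p → p) ∧ p) → p = i → i = 1
¬(((p → p) ∧ p) → p) = ¬1 = 0
p → p = i → i = 1
¬(((p → p) ∧ p) → p) → (p → p) = 0 → 1 = 1
In Bochvar's internal three-valued logic: p → p = i → i = i
(p → p) ∧ p = i ∧ i = i
((p → p) ∧ p) → p = i → i = i
¬(((p → p) ∧ p) → p) = ¬i = i
p → p = i → i = i
¬(((p → p) ∧ p) → p) → (p → p) = i → i = i
They differ because Łukasiewicz three-valued logic Ł3 and Bochvar's internal three-valued logic treat i differently under the binary connectives.

1; i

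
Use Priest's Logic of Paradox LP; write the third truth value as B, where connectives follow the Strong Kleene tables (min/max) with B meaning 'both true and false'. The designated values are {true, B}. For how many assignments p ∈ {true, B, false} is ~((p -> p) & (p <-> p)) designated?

1

p=true: false ·
p=B: B ✓
p=false: false ·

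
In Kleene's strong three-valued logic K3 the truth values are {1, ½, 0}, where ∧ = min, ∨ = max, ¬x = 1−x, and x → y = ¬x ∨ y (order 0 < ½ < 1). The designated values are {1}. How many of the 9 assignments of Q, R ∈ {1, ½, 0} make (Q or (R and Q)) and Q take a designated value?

Designated under: (Q=1, R=1); (Q=1, R=½); (Q=1, R=0).

3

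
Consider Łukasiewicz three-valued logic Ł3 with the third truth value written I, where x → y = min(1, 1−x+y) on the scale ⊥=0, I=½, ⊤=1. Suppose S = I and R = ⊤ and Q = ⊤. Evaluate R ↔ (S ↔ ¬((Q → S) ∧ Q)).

⊤

Q → S = ⊤ → I = I
(Q → S) ∧ Q = I ∧ ⊤ = I
¬((Q → S) ∧ Q) = ¬I = I
S ↔ ¬((Q → S) ∧ Q) = I ↔ I = ⊤
R ↔ (S ↔ ¬((Q → S) ∧ Q)) = ⊤ ↔ ⊤ = ⊤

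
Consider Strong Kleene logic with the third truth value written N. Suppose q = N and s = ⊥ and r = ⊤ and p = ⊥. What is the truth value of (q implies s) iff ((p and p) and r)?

q implies s = N implies ⊥ = N  [not N or ⊥]
p and p = ⊥ and ⊥ = ⊥
(p and p) and r = ⊥ and ⊤ = ⊥
(q implies s) iff ((p and p) and r) = N iff ⊥ = N

N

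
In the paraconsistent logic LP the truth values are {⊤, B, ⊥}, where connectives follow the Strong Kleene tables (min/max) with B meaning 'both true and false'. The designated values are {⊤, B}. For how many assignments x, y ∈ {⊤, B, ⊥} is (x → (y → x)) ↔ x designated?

Of the 9 assignments, 6 give a value in {⊤, B}.

6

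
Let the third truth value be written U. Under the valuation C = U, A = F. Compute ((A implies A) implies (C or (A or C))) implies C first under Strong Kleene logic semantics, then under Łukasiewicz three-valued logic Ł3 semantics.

U; T

In Strong Kleene logic: A implies A = F implies F = T
A or C = F or U = U
C or (A or C) = U or U = U
(A implies A) implies (C or (A or C)) = T implies U = U  [not T or U]
((A implies A) implies (C or (A or C))) implies C = U implies U = U
In Łukasiewicz three-valued logic Ł3: A implies A = F implies F = T
A or C = F or U = U
C or (A or C) = U or U = U
(A implies A) implies (C or (A or C)) = T implies U = U  [min(1, 1−1+½)]
((A implies A) implies (C or (A or C))) implies C = U implies U = T
They differ because Strong Kleene logic and Łukasiewicz three-valued logic Ł3 treat U differently under implication.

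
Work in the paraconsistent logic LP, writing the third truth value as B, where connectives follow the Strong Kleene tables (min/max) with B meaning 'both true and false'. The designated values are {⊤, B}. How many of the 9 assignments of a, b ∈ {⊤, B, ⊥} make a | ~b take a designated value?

8

Of the 9 assignments, 8 give a value in {⊤, B}.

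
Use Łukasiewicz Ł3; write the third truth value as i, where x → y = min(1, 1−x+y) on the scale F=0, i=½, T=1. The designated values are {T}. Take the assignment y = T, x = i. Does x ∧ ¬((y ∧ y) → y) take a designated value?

No

y ∧ y = T ∧ T = T
(y ∧ y) → y = T → T = T
¬((y ∧ y) → y) = ¬T = F
x ∧ ¬((y ∧ y) → y) = i ∧ F = F
F ∉ {T}.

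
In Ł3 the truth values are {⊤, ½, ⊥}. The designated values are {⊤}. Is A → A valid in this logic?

Every assignment of A over {⊤, ½, ⊥} gives a value in {⊤}.
In particular, with A=½: A → A = ⊤.

Yes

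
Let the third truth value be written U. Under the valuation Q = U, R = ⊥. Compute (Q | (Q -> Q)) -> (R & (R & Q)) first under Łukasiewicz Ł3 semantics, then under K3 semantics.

⊥; U

In Łukasiewicz Ł3: Q -> Q = U -> U = ⊤  [min(1, 1−½+½)]
Q | (Q -> Q) = U | ⊤ = ⊤
R & Q = ⊥ & U = ⊥
R & (R & Q) = ⊥ & ⊥ = ⊥
(Q | (Q -> Q)) -> (R & (R & Q)) = ⊤ -> ⊥ = ⊥
In K3: Q -> Q = U -> U = U
Q | (Q -> Q) = U | U = U
R & Q = ⊥ & U = ⊥
R & (R & Q) = ⊥ & ⊥ = ⊥
(Q | (Q -> Q)) -> (R & (R & Q)) = U -> ⊥ = U
They differ because Łukasiewicz Ł3 and K3 treat U differently under implication.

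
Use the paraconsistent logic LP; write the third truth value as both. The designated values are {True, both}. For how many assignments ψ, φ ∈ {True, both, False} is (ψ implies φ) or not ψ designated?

Of the 9 assignments, 8 give a value in {True, both}.

8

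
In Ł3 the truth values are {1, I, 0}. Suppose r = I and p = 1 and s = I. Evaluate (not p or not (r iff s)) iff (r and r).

not p = not 1 = 0
r iff s = I iff I = 1  [1 − |½−½|]
not (r iff s) = not 1 = 0
not p or not (r iff s) = 0 or 0 = 0
r and r = I and I = I
(not p or not (r iff s)) iff (r and r) = 0 iff I = I

I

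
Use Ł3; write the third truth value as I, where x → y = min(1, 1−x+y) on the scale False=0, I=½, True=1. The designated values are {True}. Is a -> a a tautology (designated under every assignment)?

Yes

Every assignment of a over {True, I, False} gives a value in {True}.
In particular, with a=I: a -> a = True.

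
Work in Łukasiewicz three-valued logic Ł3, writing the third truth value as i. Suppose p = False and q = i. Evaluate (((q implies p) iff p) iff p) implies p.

q implies p = i implies False = i  [min(1, 1−½+0)]
(q implies p) iff p = i iff False = i
((q implies p) iff p) iff p = i iff False = i
(((q implies p) iff p) iff p) implies p = i implies False = i

i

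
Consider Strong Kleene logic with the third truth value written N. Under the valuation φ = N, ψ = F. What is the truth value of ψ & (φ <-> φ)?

F

φ <-> φ = N <-> N = N
ψ & (φ <-> φ) = F & N = F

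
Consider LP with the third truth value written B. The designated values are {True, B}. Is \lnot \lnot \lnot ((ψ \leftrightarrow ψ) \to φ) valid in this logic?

Countermodel: ψ=True, φ=True gives False, which is not designated.

No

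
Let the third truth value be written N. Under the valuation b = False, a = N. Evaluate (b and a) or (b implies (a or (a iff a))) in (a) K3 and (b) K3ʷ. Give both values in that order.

In K3: b and a = False and N = False
a iff a = N iff N = N
a or (a iff a) = N or N = N
b implies (a or (a iff a)) = False implies N = True
(b and a) or (b implies (a or (a iff a))) = False or True = True
In K3ʷ: b and a = False and N = N
a iff a = N iff N = N
a or (a iff a) = N or N = N
b implies (a or (a iff a)) = False implies N = N  [any arg is the third value ⇒ result is the third value]
(b and a) or (b implies (a or (a iff a))) = N or N = N
They differ because K3 and K3ʷ treat N differently under the binary connectives.

True; N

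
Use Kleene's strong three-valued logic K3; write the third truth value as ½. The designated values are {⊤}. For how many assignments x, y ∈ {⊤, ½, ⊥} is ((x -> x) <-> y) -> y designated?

Of the 9 assignments, 5 give a value in {⊤}.

5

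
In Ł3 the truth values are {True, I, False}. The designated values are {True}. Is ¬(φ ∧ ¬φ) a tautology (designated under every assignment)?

Countermodel: φ=I gives I, which is not designated.

No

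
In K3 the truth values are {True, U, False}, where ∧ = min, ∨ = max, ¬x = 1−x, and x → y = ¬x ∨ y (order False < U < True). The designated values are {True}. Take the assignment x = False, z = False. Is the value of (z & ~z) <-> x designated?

~z = ~False = True
z & ~z = False & True = False
(z & ~z) <-> x = False <-> False = True
True ∈ {True}.

Yes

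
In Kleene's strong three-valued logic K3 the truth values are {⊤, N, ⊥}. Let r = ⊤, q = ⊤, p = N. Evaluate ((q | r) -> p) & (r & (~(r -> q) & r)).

⊥

q | r = ⊤ | ⊤ = ⊤
(q | r) -> p = ⊤ -> N = N  [~⊤ | N]
r -> q = ⊤ -> ⊤ = ⊤
~(r -> q) = ~⊤ = ⊥
~(r -> q) & r = ⊥ & ⊤ = ⊥
r & (~(r -> q) & r) = ⊤ & ⊥ = ⊥
((q | r) -> p) & (r & (~(r -> q) & r)) = N & ⊥ = ⊥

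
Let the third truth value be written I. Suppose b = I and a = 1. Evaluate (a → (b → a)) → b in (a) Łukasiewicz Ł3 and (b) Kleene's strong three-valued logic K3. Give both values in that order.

In Łukasiewicz Ł3: b → a = I → 1 = 1  [min(1, 1−½+1)]
a → (b → a) = 1 → 1 = 1
(a → (b → a)) → b = 1 → I = I
In Kleene's strong three-valued logic K3: b → a = I → 1 = 1
a → (b → a) = 1 → 1 = 1
(a → (b → a)) → b = 1 → I = I

I; I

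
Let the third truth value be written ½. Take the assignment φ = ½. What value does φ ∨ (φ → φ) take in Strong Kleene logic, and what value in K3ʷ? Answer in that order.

In Strong Kleene logic: φ → φ = ½ → ½ = ½
φ ∨ (φ → φ) = ½ ∨ ½ = ½
In K3ʷ: φ → φ = ½ → ½ = ½
φ ∨ (φ → φ) = ½ ∨ ½ = ½

½; ½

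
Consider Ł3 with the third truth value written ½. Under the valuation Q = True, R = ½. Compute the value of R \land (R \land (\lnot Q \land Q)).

False

\lnot Q = \lnot True = False
\lnot Q \land Q = False \land True = False
R \land (\lnot Q \land Q) = ½ \land False = False
R \land (R \land (\lnot Q \land Q)) = ½ \land False = False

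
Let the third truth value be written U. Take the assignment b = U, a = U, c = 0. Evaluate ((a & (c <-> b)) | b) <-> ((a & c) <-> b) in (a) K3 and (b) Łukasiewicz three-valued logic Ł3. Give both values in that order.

U; 1

In K3: c <-> b = 0 <-> U = U
a & (c <-> b) = U & U = U
(a & (c <-> b)) | b = U | U = U
a & c = U & 0 = 0
(a & c) <-> b = 0 <-> U = U
((a & (c <-> b)) | b) <-> ((a & c) <-> b) = U <-> U = U
In Łukasiewicz three-valued logic Ł3: c <-> b = 0 <-> U = U
a & (c <-> b) = U & U = U
(a & (c <-> b)) | b = U | U = U
a & c = U & 0 = 0
(a & c) <-> b = 0 <-> U = U
((a & (c <-> b)) | b) <-> ((a & c) <-> b) = U <-> U = 1
They differ because K3 and Łukasiewicz three-valued logic Ł3 treat U differently under implication.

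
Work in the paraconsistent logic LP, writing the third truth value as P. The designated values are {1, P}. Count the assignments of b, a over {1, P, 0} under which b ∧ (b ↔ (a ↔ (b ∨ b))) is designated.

Of the 9 assignments, 5 give a value in {1, P}.

5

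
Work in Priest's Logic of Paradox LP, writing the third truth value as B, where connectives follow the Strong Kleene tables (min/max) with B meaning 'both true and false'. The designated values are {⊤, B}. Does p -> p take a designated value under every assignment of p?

Every assignment of p over {⊤, B, ⊥} gives a value in {⊤, B}.
In particular, with p=B: p -> p = B.

Yes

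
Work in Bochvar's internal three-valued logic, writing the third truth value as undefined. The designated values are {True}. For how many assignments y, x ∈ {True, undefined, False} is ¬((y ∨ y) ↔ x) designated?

2

Designated under: (y=True, x=False); (y=False, x=True).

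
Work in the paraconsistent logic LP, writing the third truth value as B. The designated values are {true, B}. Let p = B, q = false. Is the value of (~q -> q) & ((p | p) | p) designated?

~q = ~false = true
~q -> q = true -> false = false
p | p = B | B = B
(p | p) | p = B | B = B
(~q -> q) & ((p | p) | p) = false & B = false
false ∉ {true, B}.

No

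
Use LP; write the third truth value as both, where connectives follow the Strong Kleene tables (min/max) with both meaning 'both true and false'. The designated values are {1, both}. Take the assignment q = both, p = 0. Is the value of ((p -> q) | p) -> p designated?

No

p -> q = 0 -> both = 1  [~0 | both]
(p -> q) | p = 1 | 0 = 1
((p -> q) | p) -> p = 1 -> 0 = 0
0 ∉ {1, both}.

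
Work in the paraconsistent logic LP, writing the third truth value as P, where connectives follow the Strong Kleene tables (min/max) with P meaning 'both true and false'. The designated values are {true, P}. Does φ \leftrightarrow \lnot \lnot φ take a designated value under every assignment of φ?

Yes

Every assignment of φ over {true, P, false} gives a value in {true, P}.
In particular, with φ=P: φ \leftrightarrow \lnot \lnot φ = P.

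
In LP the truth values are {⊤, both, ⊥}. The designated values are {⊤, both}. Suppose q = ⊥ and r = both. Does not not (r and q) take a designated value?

No

r and q = both and ⊥ = ⊥
not (r and q) = not ⊥ = ⊤
not not (r and q) = not ⊤ = ⊥
⊥ ∉ {⊤, both}.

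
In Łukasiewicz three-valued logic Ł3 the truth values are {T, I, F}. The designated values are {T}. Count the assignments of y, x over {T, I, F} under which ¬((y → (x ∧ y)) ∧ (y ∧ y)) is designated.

4

Designated under: (y=T, x=F); (y=F, x=T); (y=F, x=I); (y=F, x=F).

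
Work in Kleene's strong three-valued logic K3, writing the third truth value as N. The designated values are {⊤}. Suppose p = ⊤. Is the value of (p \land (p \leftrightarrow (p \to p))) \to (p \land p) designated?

p \to p = ⊤ \to ⊤ = ⊤
p \leftrightarrow (p \to p) = ⊤ \leftrightarrow ⊤ = ⊤
p \land (p \leftrightarrow (p \to p)) = ⊤ \land ⊤ = ⊤
p \land p = ⊤ \land ⊤ = ⊤
(p \land (p \leftrightarrow (p \to p))) \to (p \land p) = ⊤ \to ⊤ = ⊤
⊤ ∈ {⊤}.

Yes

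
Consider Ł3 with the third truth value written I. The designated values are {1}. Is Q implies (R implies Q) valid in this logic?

Yes

Every assignment of Q, R over {1, I, 0} gives a value in {1}.
In particular, with Q=I, R=I: Q implies (R implies Q) = 1.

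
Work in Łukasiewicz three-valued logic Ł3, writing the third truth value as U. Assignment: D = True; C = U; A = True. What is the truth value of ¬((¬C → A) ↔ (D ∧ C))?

U

¬C = ¬U = U
¬C → A = U → True = True
D ∧ C = True ∧ U = U
(¬C → A) ↔ (D ∧ C) = True ↔ U = U
¬((¬C → A) ↔ (D ∧ C)) = ¬U = U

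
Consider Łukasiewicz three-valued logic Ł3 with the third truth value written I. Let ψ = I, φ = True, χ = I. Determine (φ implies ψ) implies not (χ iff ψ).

φ implies ψ = True implies I = I  [min(1, 1−1+½)]
χ iff ψ = I iff I = True
not (χ iff ψ) = not True = False
(φ implies ψ) implies not (χ iff ψ) = I implies False = I

I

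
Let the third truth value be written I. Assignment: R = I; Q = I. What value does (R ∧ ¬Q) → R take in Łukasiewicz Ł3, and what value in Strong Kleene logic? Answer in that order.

true; I

In Łukasiewicz Ł3: ¬Q = ¬I = I
R ∧ ¬Q = I ∧ I = I
(R ∧ ¬Q) → R = I → I = true
In Strong Kleene logic: ¬Q = ¬I = I
R ∧ ¬Q = I ∧ I = I
(R ∧ ¬Q) → R = I → I = I  [¬I ∨ I]
They differ because Łukasiewicz Ł3 and Strong Kleene logic treat I differently under implication.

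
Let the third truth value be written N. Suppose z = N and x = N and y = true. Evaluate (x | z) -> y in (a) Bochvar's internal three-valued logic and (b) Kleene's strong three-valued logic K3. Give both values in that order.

In Bochvar's internal three-valued logic: x | z = N | N = N
(x | z) -> y = N -> true = N  [any arg is the third value ⇒ result is the third value]
In Kleene's strong three-valued logic K3: x | z = N | N = N
(x | z) -> y = N -> true = true  [~N | true]
They differ because Bochvar's internal three-valued logic and Kleene's strong three-valued logic K3 treat N differently under the binary connectives.

N; true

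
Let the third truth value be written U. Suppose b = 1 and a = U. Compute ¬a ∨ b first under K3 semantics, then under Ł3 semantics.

In K3: ¬a = ¬U = U
¬a ∨ b = U ∨ 1 = 1
In Ł3: ¬a = ¬U = U
¬a ∨ b = U ∨ 1 = 1

1; 1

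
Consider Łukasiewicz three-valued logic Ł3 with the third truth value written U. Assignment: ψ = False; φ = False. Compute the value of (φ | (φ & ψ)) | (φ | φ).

False

φ & ψ = False & False = False
φ | (φ & ψ) = False | False = False
φ | φ = False | False = False
(φ | (φ & ψ)) | (φ | φ) = False | False = False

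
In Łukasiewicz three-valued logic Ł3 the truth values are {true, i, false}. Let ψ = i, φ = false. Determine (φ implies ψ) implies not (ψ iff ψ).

false

φ implies ψ = false implies i = true  [min(1, 1−0+½)]
ψ iff ψ = i iff i = true
not (ψ iff ψ) = not true = false
(φ implies ψ) implies not (ψ iff ψ) = true implies false = false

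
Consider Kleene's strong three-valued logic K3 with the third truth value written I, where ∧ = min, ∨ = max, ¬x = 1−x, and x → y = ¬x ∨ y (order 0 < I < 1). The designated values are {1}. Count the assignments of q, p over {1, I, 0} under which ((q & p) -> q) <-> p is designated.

Designated under: (q=1, p=1); (q=0, p=1).

2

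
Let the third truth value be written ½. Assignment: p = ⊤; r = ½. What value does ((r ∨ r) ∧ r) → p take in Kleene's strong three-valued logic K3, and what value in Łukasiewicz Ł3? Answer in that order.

In Kleene's strong three-valued logic K3: r ∨ r = ½ ∨ ½ = ½
(r ∨ r) ∧ r = ½ ∧ ½ = ½
((r ∨ r) ∧ r) → p = ½ → ⊤ = ⊤
In Łukasiewicz Ł3: r ∨ r = ½ ∨ ½ = ½
(r ∨ r) ∧ r = ½ ∧ ½ = ½
((r ∨ r) ∧ r) → p = ½ → ⊤ = ⊤

⊤; ⊤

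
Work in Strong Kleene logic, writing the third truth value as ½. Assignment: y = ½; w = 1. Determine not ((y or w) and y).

y or w = ½ or 1 = 1
(y or w) and y = 1 and ½ = ½
not ((y or w) and y) = not ½ = ½

½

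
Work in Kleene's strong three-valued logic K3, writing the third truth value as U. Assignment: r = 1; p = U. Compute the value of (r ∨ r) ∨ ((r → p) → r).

r ∨ r = 1 ∨ 1 = 1
r → p = 1 → U = U  [¬1 ∨ U]
(r → p) → r = U → 1 = 1
(r ∨ r) ∨ ((r → p) → r) = 1 ∨ 1 = 1

1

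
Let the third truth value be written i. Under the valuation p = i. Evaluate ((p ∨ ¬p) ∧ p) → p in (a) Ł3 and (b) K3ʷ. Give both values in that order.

⊤; i

In Ł3: ¬p = ¬i = i
p ∨ ¬p = i ∨ i = i
(p ∨ ¬p) ∧ p = i ∧ i = i
((p ∨ ¬p) ∧ p) → p = i → i = ⊤
In K3ʷ: ¬p = ¬i = i
p ∨ ¬p = i ∨ i = i
(p ∨ ¬p) ∧ p = i ∧ i = i
((p ∨ ¬p) ∧ p) → p = i → i = i
They differ because Ł3 and K3ʷ treat i differently under the binary connectives.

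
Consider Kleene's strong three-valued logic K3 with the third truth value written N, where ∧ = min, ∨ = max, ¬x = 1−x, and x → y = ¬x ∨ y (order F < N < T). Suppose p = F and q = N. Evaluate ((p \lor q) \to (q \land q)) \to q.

p \lor q = F \lor N = N
q \land q = N \land N = N
(p \lor q) \to (q \land q) = N \to N = N  [\lnot N \lor N]
((p \lor q) \to (q \land q)) \to q = N \to N = N

N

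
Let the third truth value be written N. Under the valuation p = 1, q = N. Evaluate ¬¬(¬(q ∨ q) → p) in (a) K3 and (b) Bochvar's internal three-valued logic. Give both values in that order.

1; N

In K3: q ∨ q = N ∨ N = N
¬(q ∨ q) = ¬N = N
¬(q ∨ q) → p = N → 1 = 1
¬(¬(q ∨ q) → p) = ¬1 = 0
¬¬(¬(q ∨ q) → p) = ¬0 = 1
In Bochvar's internal three-valued logic: q ∨ q = N ∨ N = N
¬(q ∨ q) = ¬N = N
¬(q ∨ q) → p = N → 1 = N  [any arg is the third value ⇒ result is the third value]
¬(¬(q ∨ q) → p) = ¬N = N
¬¬(¬(q ∨ q) → p) = ¬N = N
They differ because K3 and Bochvar's internal three-valued logic treat N differently under the binary connectives.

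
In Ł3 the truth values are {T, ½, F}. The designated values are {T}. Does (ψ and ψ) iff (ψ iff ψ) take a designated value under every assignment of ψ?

No

Countermodel: ψ=½ gives ½, which is not designated.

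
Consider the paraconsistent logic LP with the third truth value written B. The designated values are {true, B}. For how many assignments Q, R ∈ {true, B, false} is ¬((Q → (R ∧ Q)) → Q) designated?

6

Of the 9 assignments, 6 give a value in {true, B}.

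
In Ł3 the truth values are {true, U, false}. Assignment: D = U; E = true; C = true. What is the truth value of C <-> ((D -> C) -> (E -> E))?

true

D -> C = U -> true = true  [min(1, 1−½+1)]
E -> E = true -> true = true
(D -> C) -> (E -> E) = true -> true = true
C <-> ((D -> C) -> (E -> E)) = true <-> true = true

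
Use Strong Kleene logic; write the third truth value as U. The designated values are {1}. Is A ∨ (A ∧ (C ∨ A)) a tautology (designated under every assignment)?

No

Countermodel: A=U, C=1 gives U, which is not designated.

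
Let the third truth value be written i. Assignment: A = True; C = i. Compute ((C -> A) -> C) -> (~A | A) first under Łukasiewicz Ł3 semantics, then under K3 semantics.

True; True

In Łukasiewicz Ł3: C -> A = i -> True = True  [min(1, 1−½+1)]
(C -> A) -> C = True -> i = i
~A = ~True = False
~A | A = False | True = True
((C -> A) -> C) -> (~A | A) = i -> True = True
In K3: C -> A = i -> True = True  [~i | True]
(C -> A) -> C = True -> i = i
~A = ~True = False
~A | A = False | True = True
((C -> A) -> C) -> (~A | A) = i -> True = True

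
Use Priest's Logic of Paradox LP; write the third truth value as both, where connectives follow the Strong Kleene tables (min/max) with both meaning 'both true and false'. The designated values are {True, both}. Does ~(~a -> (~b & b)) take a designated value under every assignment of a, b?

No

Countermodel: a=True, b=True gives False, which is not designated.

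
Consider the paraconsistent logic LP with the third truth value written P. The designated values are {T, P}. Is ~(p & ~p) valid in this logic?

Yes

Every assignment of p over {T, P, F} gives a value in {T, P}.
In particular, with p=P: ~(p & ~p) = P.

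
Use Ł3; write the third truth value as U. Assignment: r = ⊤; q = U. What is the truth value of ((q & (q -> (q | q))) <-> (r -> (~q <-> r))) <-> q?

U

q | q = U | U = U
q -> (q | q) = U -> U = ⊤  [min(1, 1−½+½)]
q & (q -> (q | q)) = U & ⊤ = U
~q = ~U = U
~q <-> r = U <-> ⊤ = U
r -> (~q <-> r) = ⊤ -> U = U
(q & (q -> (q | q))) <-> (r -> (~q <-> r)) = U <-> U = ⊤
((q & (q -> (q | q))) <-> (r -> (~q <-> r))) <-> q = ⊤ <-> U = U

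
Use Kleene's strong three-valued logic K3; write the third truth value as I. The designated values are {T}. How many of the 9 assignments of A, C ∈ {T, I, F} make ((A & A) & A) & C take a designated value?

1

Designated under: (A=T, C=T).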